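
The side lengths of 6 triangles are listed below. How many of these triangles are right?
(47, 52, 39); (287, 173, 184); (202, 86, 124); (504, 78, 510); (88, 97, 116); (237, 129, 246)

(47,52,39): 39²+47² = 3730 > 2704 = 52² → acute
(287,173,184): 173²+184² = 63785 < 82369 = 287² → obtuse
(202,86,124): 86²+124² = 22772 < 40804 = 202² → obtuse
(504,78,510): 78²+504² = 260100 = 510² → right
(88,97,116): 88²+97² = 17153 > 13456 = 116² → acute
(237,129,246): 129²+237² = 72810 > 60516 = 246² → acute
1 of the 6 is right.

1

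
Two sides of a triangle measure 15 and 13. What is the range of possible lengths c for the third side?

By the triangle inequality, c must be less than 15 + 13 = 28 and greater than |15 − 13| = 2.

2 < c < 28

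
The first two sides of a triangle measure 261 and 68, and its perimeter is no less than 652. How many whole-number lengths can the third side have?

Triangle inequality: 193 < x < 329. Perimeter ≥ 652 gives x ≥ 652 − 261 − 68 = 323.
So 323 ≤ x < 329; integers 323 through 328: 6 values.

6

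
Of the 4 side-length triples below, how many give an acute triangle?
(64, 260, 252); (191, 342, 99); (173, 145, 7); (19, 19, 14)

1

(64,260,252): 64²+252² = 67600 = 260² → right
(191,342,99): 99+191 ≤ 342, not a triangle
(173,145,7): 7+145 ≤ 173, not a triangle
(19,19,14): 14²+19² = 557 > 361 = 19² → acute
1 of the 4 is acute.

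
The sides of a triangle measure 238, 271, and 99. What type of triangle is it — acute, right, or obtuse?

obtuse

Compare the square of the longest side to the sum of squares of the other two: 99² + 238² = 66445 < 73441 = 271².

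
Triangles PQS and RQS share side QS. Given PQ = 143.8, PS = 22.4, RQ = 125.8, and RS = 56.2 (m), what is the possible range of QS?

121.4 < QS < 166.2

From triangle PQS: |143.8 − 22.4| < QS < 143.8 + 22.4, i.e. 121.4 < QS < 166.2.
From triangle RQS: 69.6 < QS < 182.0.
Both must hold, so QS lies in the intersection.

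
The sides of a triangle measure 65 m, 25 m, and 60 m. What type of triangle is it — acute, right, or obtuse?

right

Compare the square of the longest side to the sum of squares of the other two: 25² + 60² = 4225 = 65².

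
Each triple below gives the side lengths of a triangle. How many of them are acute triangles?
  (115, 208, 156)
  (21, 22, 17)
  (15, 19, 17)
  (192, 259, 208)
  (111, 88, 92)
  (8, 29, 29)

(115,208,156): 115²+156² = 37561 < 43264 = 208² → obtuse
(21,22,17): 17²+21² = 730 > 484 = 22² → acute
(15,19,17): 15²+17² = 514 > 361 = 19² → acute
(192,259,208): 192²+208² = 80128 > 67081 = 259² → acute
(111,88,92): 88²+92² = 16208 > 12321 = 111² → acute
(8,29,29): 8²+29² = 905 > 841 = 29² → acute
5 of the 6 are acute.

5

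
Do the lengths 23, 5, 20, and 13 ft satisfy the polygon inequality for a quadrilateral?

A quadrilateral exists iff every side is shorter than the sum of the others — equivalently, the longest side is less than the sum of the rest.
Longest side 23 < 38 (sum of the remaining 3), so yes.

Yes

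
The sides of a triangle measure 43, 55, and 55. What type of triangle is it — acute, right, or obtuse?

Compare the square of the longest side to the sum of squares of the other two: 43² + 55² = 4874 > 3025 = 55².

acute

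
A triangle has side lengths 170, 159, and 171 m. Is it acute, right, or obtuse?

Compare the square of the longest side to the sum of squares of the other two: 159² + 170² = 54181 > 29241 = 171².

acute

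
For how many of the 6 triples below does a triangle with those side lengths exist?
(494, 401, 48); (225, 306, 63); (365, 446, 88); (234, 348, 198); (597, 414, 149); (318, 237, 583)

(48,401,494): 48+401 ≤ 494 → not valid
(63,225,306): 63+225 ≤ 306 → not valid
(88,365,446): 88+365 > 446 → valid
(198,234,348): 198+234 > 348 → valid
(149,414,597): 149+414 ≤ 597 → not valid
(237,318,583): 237+318 ≤ 583 → not valid
2 of the 6 triples form a triangle.

2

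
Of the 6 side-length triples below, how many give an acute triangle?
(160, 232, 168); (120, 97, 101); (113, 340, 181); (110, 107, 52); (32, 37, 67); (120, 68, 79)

(160,232,168): 160²+168² = 53824 = 232² → right
(120,97,101): 97²+101² = 19610 > 14400 = 120² → acute
(113,340,181): 113+181 ≤ 340, not a triangle
(110,107,52): 52²+107² = 14153 > 12100 = 110² → acute
(32,37,67): 32²+37² = 2393 < 4489 = 67² → obtuse
(120,68,79): 68²+79² = 10865 < 14400 = 120² → obtuse
2 of the 6 are acute.

2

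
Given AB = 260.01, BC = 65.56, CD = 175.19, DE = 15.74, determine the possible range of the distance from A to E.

3.52 ≤ AE ≤ 516.50

The maximum is all hops collinear in one direction: 260.01 + 65.56 + 175.19 + 15.74 = 516.50.
The longest hop is 260.01; the others sum to 256.49. Folding the others back against it leaves at least 260.01 − 256.49 = 3.52.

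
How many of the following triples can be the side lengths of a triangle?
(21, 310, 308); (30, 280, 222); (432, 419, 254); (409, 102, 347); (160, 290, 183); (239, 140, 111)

(21,308,310): 21+308 > 310 → valid
(30,222,280): 30+222 ≤ 280 → not valid
(254,419,432): 254+419 > 432 → valid
(102,347,409): 102+347 > 409 → valid
(160,183,290): 160+183 > 290 → valid
(111,140,239): 111+140 > 239 → valid
5 of the 6 triples form a triangle.

5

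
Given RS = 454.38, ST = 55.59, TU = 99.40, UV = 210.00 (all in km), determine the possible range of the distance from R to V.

89.39 ≤ RV ≤ 819.37 km

The maximum is all hops collinear in one direction: 454.38 + 55.59 + 99.40 + 210.00 = 819.37.
The longest hop is 454.38; the others sum to 364.99. Folding the others back against it leaves at least 454.38 − 364.99 = 89.39.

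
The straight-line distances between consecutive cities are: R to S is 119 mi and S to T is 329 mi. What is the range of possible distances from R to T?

210 ≤ RT ≤ 448 mi

By the triangle inequality, |119 − 329| ≤ RT ≤ 119 + 329.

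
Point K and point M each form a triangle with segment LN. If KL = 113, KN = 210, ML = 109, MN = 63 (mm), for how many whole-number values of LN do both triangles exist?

74

From triangle KLN: 97 < LN < 323.
From triangle MLN: 46 < LN < 172.
Intersection: 97 < LN < 172, so integers 98 through 171: 74 values.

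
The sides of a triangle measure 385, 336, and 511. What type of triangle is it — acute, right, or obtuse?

right

Compare the square of the longest side to the sum of squares of the other two: 336² + 385² = 261121 = 511².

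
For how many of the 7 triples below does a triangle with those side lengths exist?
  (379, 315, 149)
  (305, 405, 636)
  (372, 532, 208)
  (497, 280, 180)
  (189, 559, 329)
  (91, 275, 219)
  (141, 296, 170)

(149,315,379): 149+315 > 379 → valid
(305,405,636): 305+405 > 636 → valid
(208,372,532): 208+372 > 532 → valid
(180,280,497): 180+280 ≤ 497 → not valid
(189,329,559): 189+329 ≤ 559 → not valid
(91,219,275): 91+219 > 275 → valid
(141,170,296): 141+170 > 296 → valid
5 of the 7 triples form a triangle.

5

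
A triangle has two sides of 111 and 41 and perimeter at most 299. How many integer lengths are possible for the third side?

77

Triangle inequality: 70 < x < 152. Perimeter ≤ 299 gives x ≤ 299 − 111 − 41 = 147.
So 70 < x ≤ 147; integers 71 through 147: 77 values.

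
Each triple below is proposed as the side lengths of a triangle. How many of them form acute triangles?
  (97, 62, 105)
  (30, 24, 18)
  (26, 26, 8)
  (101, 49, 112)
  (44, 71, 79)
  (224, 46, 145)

4

(97,62,105): 62²+97² = 13253 > 11025 = 105² → acute
(30,24,18): 18²+24² = 900 = 30² → right
(26,26,8): 8²+26² = 740 > 676 = 26² → acute
(101,49,112): 49²+101² = 12602 > 12544 = 112² → acute
(44,71,79): 44²+71² = 6977 > 6241 = 79² → acute
(224,46,145): 46+145 ≤ 224, not a triangle
4 of the 6 are acute.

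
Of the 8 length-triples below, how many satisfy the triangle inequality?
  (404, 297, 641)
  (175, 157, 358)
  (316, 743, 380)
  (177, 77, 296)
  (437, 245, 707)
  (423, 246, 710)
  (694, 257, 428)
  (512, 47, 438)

(297,404,641): 297+404 > 641 → valid
(157,175,358): 157+175 ≤ 358 → not valid
(316,380,743): 316+380 ≤ 743 → not valid
(77,177,296): 77+177 ≤ 296 → not valid
(245,437,707): 245+437 ≤ 707 → not valid
(246,423,710): 246+423 ≤ 710 → not valid
(257,428,694): 257+428 ≤ 694 → not valid
(47,438,512): 47+438 ≤ 512 → not valid
1 of the 8 triples forms a triangle.

1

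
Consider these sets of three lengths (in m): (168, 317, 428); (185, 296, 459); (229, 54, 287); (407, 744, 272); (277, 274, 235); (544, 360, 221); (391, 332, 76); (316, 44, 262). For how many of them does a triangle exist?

5

(168,317,428): 168+317 > 428 → valid
(185,296,459): 185+296 > 459 → valid
(54,229,287): 54+229 ≤ 287 → not valid
(272,407,744): 272+407 ≤ 744 → not valid
(235,274,277): 235+274 > 277 → valid
(221,360,544): 221+360 > 544 → valid
(76,332,391): 76+332 > 391 → valid
(44,262,316): 44+262 ≤ 316 → not valid
5 of the 8 triples form a triangle.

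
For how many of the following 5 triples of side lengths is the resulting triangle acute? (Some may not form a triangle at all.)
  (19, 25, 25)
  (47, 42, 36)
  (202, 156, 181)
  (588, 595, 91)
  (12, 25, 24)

(19,25,25): 19²+25² = 986 > 625 = 25² → acute
(47,42,36): 36²+42² = 3060 > 2209 = 47² → acute
(202,156,181): 156²+181² = 57097 > 40804 = 202² → acute
(588,595,91): 91²+588² = 354025 = 595² → right
(12,25,24): 12²+24² = 720 > 625 = 25² → acute
4 of the 5 are acute.

4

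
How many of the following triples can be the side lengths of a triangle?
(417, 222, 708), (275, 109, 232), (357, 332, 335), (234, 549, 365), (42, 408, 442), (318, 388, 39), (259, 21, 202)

(222,417,708): 222+417 ≤ 708 → not valid
(109,232,275): 109+232 > 275 → valid
(332,335,357): 332+335 > 357 → valid
(234,365,549): 234+365 > 549 → valid
(42,408,442): 42+408 > 442 → valid
(39,318,388): 39+318 ≤ 388 → not valid
(21,202,259): 21+202 ≤ 259 → not valid
4 of the 7 triples form a triangle.

4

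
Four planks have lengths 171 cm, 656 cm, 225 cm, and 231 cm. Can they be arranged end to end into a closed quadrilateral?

For a quadrilateral, each side must be shorter than the sum of the others.
Here the longest side is 656, but the remaining 3 sides sum to only 627.

No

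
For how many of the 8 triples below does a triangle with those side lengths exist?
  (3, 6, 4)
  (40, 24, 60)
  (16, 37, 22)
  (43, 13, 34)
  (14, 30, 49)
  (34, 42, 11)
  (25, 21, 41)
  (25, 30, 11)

7

(3,4,6): 3+4 > 6 → valid
(24,40,60): 24+40 > 60 → valid
(16,22,37): 16+22 > 37 → valid
(13,34,43): 13+34 > 43 → valid
(14,30,49): 14+30 ≤ 49 → not valid
(11,34,42): 11+34 > 42 → valid
(21,25,41): 21+25 > 41 → valid
(11,25,30): 11+25 > 30 → valid
7 of the 8 triples form a triangle.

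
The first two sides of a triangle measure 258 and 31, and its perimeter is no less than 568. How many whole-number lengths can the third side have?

10

Triangle inequality: 227 < x < 289. Perimeter ≥ 568 gives x ≥ 568 − 258 − 31 = 279.
So 279 ≤ x < 289; integers 279 through 288: 10 values.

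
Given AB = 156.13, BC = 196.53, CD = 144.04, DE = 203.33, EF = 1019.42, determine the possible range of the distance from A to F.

The maximum is all hops collinear in one direction: 156.13 + 196.53 + 144.04 + 203.33 + 1019.42 = 1719.45.
The longest hop is 1019.42; the others sum to 700.03. Folding the others back against it leaves at least 1019.42 − 700.03 = 319.39.

319.39 ≤ AF ≤ 1719.45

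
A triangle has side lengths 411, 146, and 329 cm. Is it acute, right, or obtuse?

Compare the square of the longest side to the sum of squares of the other two: 146² + 329² = 129557 < 168921 = 411².

obtuse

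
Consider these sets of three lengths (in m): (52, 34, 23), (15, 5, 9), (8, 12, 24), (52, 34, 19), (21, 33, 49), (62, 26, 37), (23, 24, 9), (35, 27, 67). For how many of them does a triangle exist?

(23,34,52): 23+34 > 52 → valid
(5,9,15): 5+9 ≤ 15 → not valid
(8,12,24): 8+12 ≤ 24 → not valid
(19,34,52): 19+34 > 52 → valid
(21,33,49): 21+33 > 49 → valid
(26,37,62): 26+37 > 62 → valid
(9,23,24): 9+23 > 24 → valid
(27,35,67): 27+35 ≤ 67 → not valid
5 of the 8 triples form a triangle.

5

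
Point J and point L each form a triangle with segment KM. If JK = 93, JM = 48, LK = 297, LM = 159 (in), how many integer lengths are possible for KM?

From triangle JKM: 45 < KM < 141.
From triangle LKM: 138 < KM < 456.
Intersection: 138 < KM < 141, so integers 139 through 140: 2 values.

2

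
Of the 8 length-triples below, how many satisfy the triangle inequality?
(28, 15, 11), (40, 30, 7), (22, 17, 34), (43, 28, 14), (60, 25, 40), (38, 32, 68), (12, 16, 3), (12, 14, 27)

3

(11,15,28): 11+15 ≤ 28 → not valid
(7,30,40): 7+30 ≤ 40 → not valid
(17,22,34): 17+22 > 34 → valid
(14,28,43): 14+28 ≤ 43 → not valid
(25,40,60): 25+40 > 60 → valid
(32,38,68): 32+38 > 68 → valid
(3,12,16): 3+12 ≤ 16 → not valid
(12,14,27): 12+14 ≤ 27 → not valid
3 of the 8 triples form a triangle.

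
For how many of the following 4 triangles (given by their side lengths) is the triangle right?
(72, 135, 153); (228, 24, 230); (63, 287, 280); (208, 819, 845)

(72,135,153): 72²+135² = 23409 = 153² → right
(228,24,230): 24²+228² = 52560 < 52900 = 230² → obtuse
(63,287,280): 63²+280² = 82369 = 287² → right
(208,819,845): 208²+819² = 714025 = 845² → right
3 of the 4 are right.

3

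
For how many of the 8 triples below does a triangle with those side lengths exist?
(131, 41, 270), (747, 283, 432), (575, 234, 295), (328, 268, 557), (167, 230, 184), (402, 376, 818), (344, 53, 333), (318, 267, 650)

(41,131,270): 41+131 ≤ 270 → not valid
(283,432,747): 283+432 ≤ 747 → not valid
(234,295,575): 234+295 ≤ 575 → not valid
(268,328,557): 268+328 > 557 → valid
(167,184,230): 167+184 > 230 → valid
(376,402,818): 376+402 ≤ 818 → not valid
(53,333,344): 53+333 > 344 → valid
(267,318,650): 267+318 ≤ 650 → not valid
3 of the 8 triples form a triangle.

3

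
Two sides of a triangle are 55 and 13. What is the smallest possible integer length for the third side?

The third side must be strictly greater than |55 − 13| = 42.
The smallest integer above 42 is 43.

43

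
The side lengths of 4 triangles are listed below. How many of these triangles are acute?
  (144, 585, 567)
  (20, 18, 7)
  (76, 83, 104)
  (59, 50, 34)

2

(144,585,567): 144²+567² = 342225 = 585² → right
(20,18,7): 7²+18² = 373 < 400 = 20² → obtuse
(76,83,104): 76²+83² = 12665 > 10816 = 104² → acute
(59,50,34): 34²+50² = 3656 > 3481 = 59² → acute
2 of the 4 are acute.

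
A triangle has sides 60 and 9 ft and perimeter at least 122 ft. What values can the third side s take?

53 ≤ s < 69

Triangle inequality alone gives 51 < s < 69.
The perimeter condition gives s ≥ 122 − 60 − 9 = 53.
Intersecting the two: 53 ≤ s < 69.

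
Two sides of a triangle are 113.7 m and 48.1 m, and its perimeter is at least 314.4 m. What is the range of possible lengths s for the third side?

Triangle inequality alone gives 65.6 < s < 161.8.
The perimeter condition gives s ≥ 314.4 − 113.7 − 48.1 = 152.6.
Intersecting the two: 152.6 ≤ s < 161.8.

152.6 ≤ s < 161.8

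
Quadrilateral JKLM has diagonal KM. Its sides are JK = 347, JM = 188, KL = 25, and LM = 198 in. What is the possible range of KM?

From triangle JKM: |347 − 188| < KM < 347 + 188, i.e. 159 < KM < 535.
From triangle LKM: 173 < KM < 223.
Both must hold, so KM lies in the intersection.

173 < KM < 223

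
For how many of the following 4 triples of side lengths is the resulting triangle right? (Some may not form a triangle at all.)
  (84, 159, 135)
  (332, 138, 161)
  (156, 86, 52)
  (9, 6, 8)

1

(84,159,135): 84²+135² = 25281 = 159² → right
(332,138,161): 138+161 ≤ 332, not a triangle
(156,86,52): 52+86 ≤ 156, not a triangle
(9,6,8): 6²+8² = 100 > 81 = 9² → acute
1 of the 4 is right.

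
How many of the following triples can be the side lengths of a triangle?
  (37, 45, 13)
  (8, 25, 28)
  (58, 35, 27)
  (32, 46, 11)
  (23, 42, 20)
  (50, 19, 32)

(13,37,45): 13+37 > 45 → valid
(8,25,28): 8+25 > 28 → valid
(27,35,58): 27+35 > 58 → valid
(11,32,46): 11+32 ≤ 46 → not valid
(20,23,42): 20+23 > 42 → valid
(19,32,50): 19+32 > 50 → valid
5 of the 6 triples form a triangle.

5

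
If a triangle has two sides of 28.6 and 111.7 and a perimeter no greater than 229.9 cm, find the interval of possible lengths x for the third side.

83.1 < x ≤ 89.6

Triangle inequality alone gives 83.1 < x < 140.3.
The perimeter condition gives x ≤ 229.9 − 28.6 − 111.7 = 89.6.
Intersecting the two: 83.1 < x ≤ 89.6.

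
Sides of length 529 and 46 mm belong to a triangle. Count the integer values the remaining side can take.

The third side lies in the open interval (483, 575).
Integers from 484 to 574 inclusive: 574 − 484 + 1 = 91.

91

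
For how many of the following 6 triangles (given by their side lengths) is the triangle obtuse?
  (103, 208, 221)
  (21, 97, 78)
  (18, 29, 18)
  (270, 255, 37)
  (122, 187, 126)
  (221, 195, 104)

4

(103,208,221): 103²+208² = 53873 > 48841 = 221² → acute
(21,97,78): 21²+78² = 6525 < 9409 = 97² → obtuse
(18,29,18): 18²+18² = 648 < 841 = 29² → obtuse
(270,255,37): 37²+255² = 66394 < 72900 = 270² → obtuse
(122,187,126): 122²+126² = 30760 < 34969 = 187² → obtuse
(221,195,104): 104²+195² = 48841 = 221² → right
4 of the 6 are obtuse.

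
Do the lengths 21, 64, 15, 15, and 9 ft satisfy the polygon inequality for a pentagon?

No

For a pentagon, each side must be shorter than the sum of the others.
Here the longest side is 64, but the remaining 4 sides sum to only 60.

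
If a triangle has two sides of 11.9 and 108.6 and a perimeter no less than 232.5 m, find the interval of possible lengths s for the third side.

112.0 ≤ s < 120.5

Triangle inequality alone gives 96.7 < s < 120.5.
The perimeter condition gives s ≥ 232.5 − 11.9 − 108.6 = 112.0.
Intersecting the two: 112.0 ≤ s < 120.5.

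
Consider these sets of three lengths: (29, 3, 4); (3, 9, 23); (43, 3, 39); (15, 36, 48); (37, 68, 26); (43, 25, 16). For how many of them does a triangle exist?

(3,4,29): 3+4 ≤ 29 → not valid
(3,9,23): 3+9 ≤ 23 → not valid
(3,39,43): 3+39 ≤ 43 → not valid
(15,36,48): 15+36 > 48 → valid
(26,37,68): 26+37 ≤ 68 → not valid
(16,25,43): 16+25 ≤ 43 → not valid
1 of the 6 triples forms a triangle.

1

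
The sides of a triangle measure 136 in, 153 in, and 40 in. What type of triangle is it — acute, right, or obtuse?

obtuse

Compare the square of the longest side to the sum of squares of the other two: 40² + 136² = 20096 < 23409 = 153².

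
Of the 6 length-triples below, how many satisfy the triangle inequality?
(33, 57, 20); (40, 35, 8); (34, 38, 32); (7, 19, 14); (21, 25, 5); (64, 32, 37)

(20,33,57): 20+33 ≤ 57 → not valid
(8,35,40): 8+35 > 40 → valid
(32,34,38): 32+34 > 38 → valid
(7,14,19): 7+14 > 19 → valid
(5,21,25): 5+21 > 25 → valid
(32,37,64): 32+37 > 64 → valid
5 of the 6 triples form a triangle.

5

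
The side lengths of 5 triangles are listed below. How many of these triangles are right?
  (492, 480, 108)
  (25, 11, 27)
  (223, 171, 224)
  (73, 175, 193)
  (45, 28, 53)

(492,480,108): 108²+480² = 242064 = 492² → right
(25,11,27): 11²+25² = 746 > 729 = 27² → acute
(223,171,224): 171²+223² = 78970 > 50176 = 224² → acute
(73,175,193): 73²+175² = 35954 < 37249 = 193² → obtuse
(45,28,53): 28²+45² = 2809 = 53² → right
2 of the 5 are right.

2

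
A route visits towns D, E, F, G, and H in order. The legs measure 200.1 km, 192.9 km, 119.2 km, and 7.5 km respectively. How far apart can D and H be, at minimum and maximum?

The maximum is all hops collinear in one direction: 200.1 + 192.9 + 119.2 + 7.5 = 519.7.
The longest hop is 200.1; the others sum to 319.6. Since 200.1 ≤ 319.6, the path can fold back on itself completely, so the minimum distance is 0.

0 ≤ DH ≤ 519.7 km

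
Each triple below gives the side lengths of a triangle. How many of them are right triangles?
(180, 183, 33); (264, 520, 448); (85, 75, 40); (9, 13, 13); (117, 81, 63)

(180,183,33): 33²+180² = 33489 = 183² → right
(264,520,448): 264²+448² = 270400 = 520² → right
(85,75,40): 40²+75² = 7225 = 85² → right
(9,13,13): 9²+13² = 250 > 169 = 13² → acute
(117,81,63): 63²+81² = 10530 < 13689 = 117² → obtuse
3 of the 5 are right.

3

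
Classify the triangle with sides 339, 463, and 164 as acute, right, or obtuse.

Compare the square of the longest side to the sum of squares of the other two: 164² + 339² = 141817 < 214369 = 463².

obtuse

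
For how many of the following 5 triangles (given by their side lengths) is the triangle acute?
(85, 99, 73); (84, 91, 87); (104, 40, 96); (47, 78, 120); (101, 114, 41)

(85,99,73): 73²+85² = 12554 > 9801 = 99² → acute
(84,91,87): 84²+87² = 14625 > 8281 = 91² → acute
(104,40,96): 40²+96² = 10816 = 104² → right
(47,78,120): 47²+78² = 8293 < 14400 = 120² → obtuse
(101,114,41): 41²+101² = 11882 < 12996 = 114² → obtuse
2 of the 5 are acute.

2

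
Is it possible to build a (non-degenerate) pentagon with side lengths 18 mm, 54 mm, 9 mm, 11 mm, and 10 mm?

No

For a pentagon, each side must be shorter than the sum of the others.
Here the longest side is 54, but the remaining 4 sides sum to only 48.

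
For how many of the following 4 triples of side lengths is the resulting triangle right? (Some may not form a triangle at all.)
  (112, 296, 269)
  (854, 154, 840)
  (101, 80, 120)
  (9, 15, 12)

(112,296,269): 112²+269² = 84905 < 87616 = 296² → obtuse
(854,154,840): 154²+840² = 729316 = 854² → right
(101,80,120): 80²+101² = 16601 > 14400 = 120² → acute
(9,15,12): 9²+12² = 225 = 15² → right
2 of the 4 are right.

2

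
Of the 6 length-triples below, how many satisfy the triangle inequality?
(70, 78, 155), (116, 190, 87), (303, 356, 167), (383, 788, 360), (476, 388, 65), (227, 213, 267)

3

(70,78,155): 70+78 ≤ 155 → not valid
(87,116,190): 87+116 > 190 → valid
(167,303,356): 167+303 > 356 → valid
(360,383,788): 360+383 ≤ 788 → not valid
(65,388,476): 65+388 ≤ 476 → not valid
(213,227,267): 213+227 > 267 → valid
3 of the 6 triples form a triangle.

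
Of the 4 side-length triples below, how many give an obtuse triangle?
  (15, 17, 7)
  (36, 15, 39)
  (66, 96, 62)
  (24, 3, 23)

3

(15,17,7): 7²+15² = 274 < 289 = 17² → obtuse
(36,15,39): 15²+36² = 1521 = 39² → right
(66,96,62): 62²+66² = 8200 < 9216 = 96² → obtuse
(24,3,23): 3²+23² = 538 < 576 = 24² → obtuse
3 of the 4 are obtuse.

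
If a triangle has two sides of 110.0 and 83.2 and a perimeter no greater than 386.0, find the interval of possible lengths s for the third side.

26.8 < s ≤ 192.8

Triangle inequality alone gives 26.8 < s < 193.2.
The perimeter condition gives s ≤ 386.0 − 110.0 − 83.2 = 192.8.
Intersecting the two: 26.8 < s ≤ 192.8.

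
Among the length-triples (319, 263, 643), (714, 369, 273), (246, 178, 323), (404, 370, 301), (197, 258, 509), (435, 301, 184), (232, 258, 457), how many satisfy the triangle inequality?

(263,319,643): 263+319 ≤ 643 → not valid
(273,369,714): 273+369 ≤ 714 → not valid
(178,246,323): 178+246 > 323 → valid
(301,370,404): 301+370 > 404 → valid
(197,258,509): 197+258 ≤ 509 → not valid
(184,301,435): 184+301 > 435 → valid
(232,258,457): 232+258 > 457 → valid
4 of the 7 triples form a triangle.

4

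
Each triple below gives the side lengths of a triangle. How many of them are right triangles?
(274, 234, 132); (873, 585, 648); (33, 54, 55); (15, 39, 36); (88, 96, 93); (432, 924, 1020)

(274,234,132): 132²+234² = 72180 < 75076 = 274² → obtuse
(873,585,648): 585²+648² = 762129 = 873² → right
(33,54,55): 33²+54² = 4005 > 3025 = 55² → acute
(15,39,36): 15²+36² = 1521 = 39² → right
(88,96,93): 88²+93² = 16393 > 9216 = 96² → acute
(432,924,1020): 432²+924² = 1040400 = 1020² → right
3 of the 6 are right.

3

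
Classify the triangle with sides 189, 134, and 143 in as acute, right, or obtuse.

acute

Compare the square of the longest side to the sum of squares of the other two: 134² + 143² = 38405 > 35721 = 189².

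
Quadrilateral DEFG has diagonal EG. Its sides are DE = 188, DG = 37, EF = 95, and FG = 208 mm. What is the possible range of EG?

151 < EG < 225

From triangle DEG: |188 − 37| < EG < 188 + 37, i.e. 151 < EG < 225.
From triangle FEG: 113 < EG < 303.
Both must hold, so EG lies in the intersection.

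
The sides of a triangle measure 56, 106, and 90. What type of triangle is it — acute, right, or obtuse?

Compare the square of the longest side to the sum of squares of the other two: 56² + 90² = 11236 = 106².

right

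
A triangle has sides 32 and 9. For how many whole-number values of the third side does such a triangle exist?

17

The third side lies in the open interval (23, 41).
Integers from 24 to 40 inclusive: 40 − 24 + 1 = 17.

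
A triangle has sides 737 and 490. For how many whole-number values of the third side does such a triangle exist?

979

The third side lies in the open interval (247, 1227).
Integers from 248 to 1226 inclusive: 1226 − 248 + 1 = 979.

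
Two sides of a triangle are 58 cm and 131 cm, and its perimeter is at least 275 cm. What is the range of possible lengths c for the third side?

86 ≤ c < 189

Triangle inequality alone gives 73 < c < 189.
The perimeter condition gives c ≥ 275 − 58 − 131 = 86.
Intersecting the two: 86 ≤ c < 189.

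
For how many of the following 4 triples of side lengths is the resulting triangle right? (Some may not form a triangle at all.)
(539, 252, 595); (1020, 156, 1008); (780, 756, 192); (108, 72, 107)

3

(539,252,595): 252²+539² = 354025 = 595² → right
(1020,156,1008): 156²+1008² = 1040400 = 1020² → right
(780,756,192): 192²+756² = 608400 = 780² → right
(108,72,107): 72²+107² = 16633 > 11664 = 108² → acute
3 of the 4 are right.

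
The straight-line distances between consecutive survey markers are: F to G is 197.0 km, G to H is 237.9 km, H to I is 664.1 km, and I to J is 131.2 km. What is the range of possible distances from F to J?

The maximum is all hops collinear in one direction: 197.0 + 237.9 + 664.1 + 131.2 = 1230.2.
The longest hop is 664.1; the others sum to 566.1. Folding the others back against it leaves at least 664.1 − 566.1 = 98.0.

98.0 ≤ FJ ≤ 1230.2 km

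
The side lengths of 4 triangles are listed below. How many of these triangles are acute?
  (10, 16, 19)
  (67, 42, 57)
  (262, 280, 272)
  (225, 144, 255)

3

(10,16,19): 10²+16² = 356 < 361 = 19² → obtuse
(67,42,57): 42²+57² = 5013 > 4489 = 67² → acute
(262,280,272): 262²+272² = 142628 > 78400 = 280² → acute
(225,144,255): 144²+225² = 71361 > 65025 = 255² → acute
3 of the 4 are acute.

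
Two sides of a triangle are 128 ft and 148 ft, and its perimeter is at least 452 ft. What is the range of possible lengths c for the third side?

176 ≤ c < 276

Triangle inequality alone gives 20 < c < 276.
The perimeter condition gives c ≥ 452 − 128 − 148 = 176.
Intersecting the two: 176 ≤ c < 276.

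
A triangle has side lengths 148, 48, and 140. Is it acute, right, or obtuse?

right

Compare the square of the longest side to the sum of squares of the other two: 48² + 140² = 21904 = 148².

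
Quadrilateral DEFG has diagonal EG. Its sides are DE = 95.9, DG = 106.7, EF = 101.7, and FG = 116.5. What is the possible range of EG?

From triangle DEG: |95.9 − 106.7| < EG < 95.9 + 106.7, i.e. 10.8 < EG < 202.6.
From triangle FEG: 14.8 < EG < 218.2.
Both must hold, so EG lies in the intersection.

14.8 < EG < 202.6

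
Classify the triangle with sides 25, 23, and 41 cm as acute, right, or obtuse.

Compare the square of the longest side to the sum of squares of the other two: 23² + 25² = 1154 < 1681 = 41².

obtuse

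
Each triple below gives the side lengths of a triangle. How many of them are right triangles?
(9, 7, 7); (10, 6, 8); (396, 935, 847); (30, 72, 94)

(9,7,7): 7²+7² = 98 > 81 = 9² → acute
(10,6,8): 6²+8² = 100 = 10² → right
(396,935,847): 396²+847² = 874225 = 935² → right
(30,72,94): 30²+72² = 6084 < 8836 = 94² → obtuse
2 of the 4 are right.

2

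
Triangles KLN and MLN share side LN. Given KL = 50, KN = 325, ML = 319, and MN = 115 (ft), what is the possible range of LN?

From triangle KLN: |50 − 325| < LN < 50 + 325, i.e. 275 < LN < 375.
From triangle MLN: 204 < LN < 434.
Both must hold, so LN lies in the intersection.

275 < LN < 375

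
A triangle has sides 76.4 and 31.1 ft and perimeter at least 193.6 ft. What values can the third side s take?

Triangle inequality alone gives 45.3 < s < 107.5.
The perimeter condition gives s ≥ 193.6 − 76.4 − 31.1 = 86.1.
Intersecting the two: 86.1 ≤ s < 107.5.

86.1 ≤ s < 107.5 ft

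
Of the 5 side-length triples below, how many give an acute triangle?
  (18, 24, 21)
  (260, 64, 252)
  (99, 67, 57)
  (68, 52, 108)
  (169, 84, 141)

1

(18,24,21): 18²+21² = 765 > 576 = 24² → acute
(260,64,252): 64²+252² = 67600 = 260² → right
(99,67,57): 57²+67² = 7738 < 9801 = 99² → obtuse
(68,52,108): 52²+68² = 7328 < 11664 = 108² → obtuse
(169,84,141): 84²+141² = 26937 < 28561 = 169² → obtuse
1 of the 5 is acute.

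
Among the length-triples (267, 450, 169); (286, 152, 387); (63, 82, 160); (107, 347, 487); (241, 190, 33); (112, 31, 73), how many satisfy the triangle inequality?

(169,267,450): 169+267 ≤ 450 → not valid
(152,286,387): 152+286 > 387 → valid
(63,82,160): 63+82 ≤ 160 → not valid
(107,347,487): 107+347 ≤ 487 → not valid
(33,190,241): 33+190 ≤ 241 → not valid
(31,73,112): 31+73 ≤ 112 → not valid
1 of the 6 triples forms a triangle.

1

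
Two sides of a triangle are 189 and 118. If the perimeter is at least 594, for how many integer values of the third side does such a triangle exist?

Triangle inequality: 71 < x < 307. Perimeter ≥ 594 gives x ≥ 594 − 189 − 118 = 287.
So 287 ≤ x < 307; integers 287 through 306: 20 values.

20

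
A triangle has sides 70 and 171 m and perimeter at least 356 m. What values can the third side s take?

115 ≤ s < 241

Triangle inequality alone gives 101 < s < 241.
The perimeter condition gives s ≥ 356 − 70 − 171 = 115.
Intersecting the two: 115 ≤ s < 241.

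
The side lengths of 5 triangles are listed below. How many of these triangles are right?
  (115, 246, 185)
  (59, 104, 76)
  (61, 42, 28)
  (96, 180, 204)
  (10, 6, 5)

(115,246,185): 115²+185² = 47450 < 60516 = 246² → obtuse
(59,104,76): 59²+76² = 9257 < 10816 = 104² → obtuse
(61,42,28): 28²+42² = 2548 < 3721 = 61² → obtuse
(96,180,204): 96²+180² = 41616 = 204² → right
(10,6,5): 5²+6² = 61 < 100 = 10² → obtuse
1 of the 5 is right.

1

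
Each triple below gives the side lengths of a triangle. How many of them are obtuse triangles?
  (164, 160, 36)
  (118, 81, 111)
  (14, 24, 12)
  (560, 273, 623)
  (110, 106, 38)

(164,160,36): 36²+160² = 26896 = 164² → right
(118,81,111): 81²+111² = 18882 > 13924 = 118² → acute
(14,24,12): 12²+14² = 340 < 576 = 24² → obtuse
(560,273,623): 273²+560² = 388129 = 623² → right
(110,106,38): 38²+106² = 12680 > 12100 = 110² → acute
1 of the 5 is obtuse.

1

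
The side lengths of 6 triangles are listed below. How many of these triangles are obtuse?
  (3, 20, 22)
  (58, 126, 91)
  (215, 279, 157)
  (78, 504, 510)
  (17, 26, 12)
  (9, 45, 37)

(3,20,22): 3²+20² = 409 < 484 = 22² → obtuse
(58,126,91): 58²+91² = 11645 < 15876 = 126² → obtuse
(215,279,157): 157²+215² = 70874 < 77841 = 279² → obtuse
(78,504,510): 78²+504² = 260100 = 510² → right
(17,26,12): 12²+17² = 433 < 676 = 26² → obtuse
(9,45,37): 9²+37² = 1450 < 2025 = 45² → obtuse
5 of the 6 are obtuse.

5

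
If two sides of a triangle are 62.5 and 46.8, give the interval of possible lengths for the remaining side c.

15.7 < c < 109.3

By the triangle inequality, c must be less than 62.5 + 46.8 = 109.3 and greater than |62.5 − 46.8| = 15.7.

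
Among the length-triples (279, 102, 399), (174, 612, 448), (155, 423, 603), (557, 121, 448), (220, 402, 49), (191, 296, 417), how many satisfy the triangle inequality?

3

(102,279,399): 102+279 ≤ 399 → not valid
(174,448,612): 174+448 > 612 → valid
(155,423,603): 155+423 ≤ 603 → not valid
(121,448,557): 121+448 > 557 → valid
(49,220,402): 49+220 ≤ 402 → not valid
(191,296,417): 191+296 > 417 → valid
3 of the 6 triples form a triangle.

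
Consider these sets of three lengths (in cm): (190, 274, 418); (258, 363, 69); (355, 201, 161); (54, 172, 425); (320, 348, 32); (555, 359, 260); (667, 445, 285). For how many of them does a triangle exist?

5

(190,274,418): 190+274 > 418 → valid
(69,258,363): 69+258 ≤ 363 → not valid
(161,201,355): 161+201 > 355 → valid
(54,172,425): 54+172 ≤ 425 → not valid
(32,320,348): 32+320 > 348 → valid
(260,359,555): 260+359 > 555 → valid
(285,445,667): 285+445 > 667 → valid
5 of the 7 triples form a triangle.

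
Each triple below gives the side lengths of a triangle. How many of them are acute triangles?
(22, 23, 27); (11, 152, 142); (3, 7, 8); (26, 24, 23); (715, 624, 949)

(22,23,27): 22²+23² = 1013 > 729 = 27² → acute
(11,152,142): 11²+142² = 20285 < 23104 = 152² → obtuse
(3,7,8): 3²+7² = 58 < 64 = 8² → obtuse
(26,24,23): 23²+24² = 1105 > 676 = 26² → acute
(715,624,949): 624²+715² = 900601 = 949² → right
2 of the 5 are acute.

2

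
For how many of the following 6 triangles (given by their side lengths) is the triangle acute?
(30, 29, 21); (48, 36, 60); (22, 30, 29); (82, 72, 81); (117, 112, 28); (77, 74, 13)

(30,29,21): 21²+29² = 1282 > 900 = 30² → acute
(48,36,60): 36²+48² = 3600 = 60² → right
(22,30,29): 22²+29² = 1325 > 900 = 30² → acute
(82,72,81): 72²+81² = 11745 > 6724 = 82² → acute
(117,112,28): 28²+112² = 13328 < 13689 = 117² → obtuse
(77,74,13): 13²+74² = 5645 < 5929 = 77² → obtuse
3 of the 6 are acute.

3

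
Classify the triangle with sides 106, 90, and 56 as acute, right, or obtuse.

Compare the square of the longest side to the sum of squares of the other two: 56² + 90² = 11236 = 106².

right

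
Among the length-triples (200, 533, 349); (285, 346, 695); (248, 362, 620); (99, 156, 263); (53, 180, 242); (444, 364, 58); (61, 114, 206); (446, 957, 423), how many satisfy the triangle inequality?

1

(200,349,533): 200+349 > 533 → valid
(285,346,695): 285+346 ≤ 695 → not valid
(248,362,620): 248+362 ≤ 620 → not valid
(99,156,263): 99+156 ≤ 263 → not valid
(53,180,242): 53+180 ≤ 242 → not valid
(58,364,444): 58+364 ≤ 444 → not valid
(61,114,206): 61+114 ≤ 206 → not valid
(423,446,957): 423+446 ≤ 957 → not valid
1 of the 8 triples forms a triangle.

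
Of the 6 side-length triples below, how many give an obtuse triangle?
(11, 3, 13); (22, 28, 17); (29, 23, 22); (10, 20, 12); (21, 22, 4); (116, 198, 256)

(11,3,13): 3²+11² = 130 < 169 = 13² → obtuse
(22,28,17): 17²+22² = 773 < 784 = 28² → obtuse
(29,23,22): 22²+23² = 1013 > 841 = 29² → acute
(10,20,12): 10²+12² = 244 < 400 = 20² → obtuse
(21,22,4): 4²+21² = 457 < 484 = 22² → obtuse
(116,198,256): 116²+198² = 52660 < 65536 = 256² → obtuse
5 of the 6 are obtuse.

5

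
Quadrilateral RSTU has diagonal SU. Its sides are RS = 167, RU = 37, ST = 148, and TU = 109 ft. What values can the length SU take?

From triangle RSU: |167 − 37| < SU < 167 + 37, i.e. 130 < SU < 204.
From triangle TSU: 39 < SU < 257.
Both must hold, so SU lies in the intersection.

130 < SU < 204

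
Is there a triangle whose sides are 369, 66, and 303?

The two shorter sides sum to 369, exactly equal to the longest side 369.
That gives only a degenerate (flat) triangle — the inequality must be strict.

No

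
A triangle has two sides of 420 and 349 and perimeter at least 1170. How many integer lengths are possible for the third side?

368

Triangle inequality: 71 < x < 769. Perimeter ≥ 1170 gives x ≥ 1170 − 420 − 349 = 401.
So 401 ≤ x < 769; integers 401 through 768: 368 values.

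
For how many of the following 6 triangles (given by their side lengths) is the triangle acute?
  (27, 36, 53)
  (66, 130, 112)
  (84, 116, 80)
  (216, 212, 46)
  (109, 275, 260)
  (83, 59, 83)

3

(27,36,53): 27²+36² = 2025 < 2809 = 53² → obtuse
(66,130,112): 66²+112² = 16900 = 130² → right
(84,116,80): 80²+84² = 13456 = 116² → right
(216,212,46): 46²+212² = 47060 > 46656 = 216² → acute
(109,275,260): 109²+260² = 79481 > 75625 = 275² → acute
(83,59,83): 59²+83² = 10370 > 6889 = 83² → acute
3 of the 6 are acute.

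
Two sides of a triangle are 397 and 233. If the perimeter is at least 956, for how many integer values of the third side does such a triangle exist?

Triangle inequality: 164 < x < 630. Perimeter ≥ 956 gives x ≥ 956 − 397 − 233 = 326.
So 326 ≤ x < 630; integers 326 through 629: 304 values.

304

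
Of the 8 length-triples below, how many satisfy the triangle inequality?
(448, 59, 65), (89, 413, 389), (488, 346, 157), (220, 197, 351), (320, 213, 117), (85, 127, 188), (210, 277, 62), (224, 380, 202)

6

(59,65,448): 59+65 ≤ 448 → not valid
(89,389,413): 89+389 > 413 → valid
(157,346,488): 157+346 > 488 → valid
(197,220,351): 197+220 > 351 → valid
(117,213,320): 117+213 > 320 → valid
(85,127,188): 85+127 > 188 → valid
(62,210,277): 62+210 ≤ 277 → not valid
(202,224,380): 202+224 > 380 → valid
6 of the 8 triples form a triangle.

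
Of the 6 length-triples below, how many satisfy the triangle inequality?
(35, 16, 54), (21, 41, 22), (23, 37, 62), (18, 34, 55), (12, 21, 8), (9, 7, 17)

(16,35,54): 16+35 ≤ 54 → not valid
(21,22,41): 21+22 > 41 → valid
(23,37,62): 23+37 ≤ 62 → not valid
(18,34,55): 18+34 ≤ 55 → not valid
(8,12,21): 8+12 ≤ 21 → not valid
(7,9,17): 7+9 ≤ 17 → not valid
1 of the 6 triples forms a triangle.

1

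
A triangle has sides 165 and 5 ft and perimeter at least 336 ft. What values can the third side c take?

Triangle inequality alone gives 160 < c < 170.
The perimeter condition gives c ≥ 336 − 165 − 5 = 166.
Intersecting the two: 166 ≤ c < 170.

166 ≤ c < 170 ft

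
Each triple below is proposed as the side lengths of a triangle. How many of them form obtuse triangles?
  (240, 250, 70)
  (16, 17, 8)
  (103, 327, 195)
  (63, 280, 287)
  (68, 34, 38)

1

(240,250,70): 70²+240² = 62500 = 250² → right
(16,17,8): 8²+16² = 320 > 289 = 17² → acute
(103,327,195): 103+195 ≤ 327, not a triangle
(63,280,287): 63²+280² = 82369 = 287² → right
(68,34,38): 34²+38² = 2600 < 4624 = 68² → obtuse
1 of the 5 is obtuse.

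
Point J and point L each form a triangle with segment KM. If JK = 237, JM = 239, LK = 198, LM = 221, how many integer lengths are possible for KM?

395

From triangle JKM: 2 < KM < 476.
From triangle LKM: 23 < KM < 419.
Intersection: 23 < KM < 419, so integers 24 through 418: 395 values.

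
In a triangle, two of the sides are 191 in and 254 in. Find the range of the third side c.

63 < c < 445

By the triangle inequality, c must be less than 191 + 254 = 445 and greater than |191 − 254| = 63.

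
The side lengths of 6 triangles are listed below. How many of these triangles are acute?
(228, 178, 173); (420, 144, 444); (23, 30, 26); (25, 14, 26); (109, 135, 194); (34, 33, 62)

3

(228,178,173): 173²+178² = 61613 > 51984 = 228² → acute
(420,144,444): 144²+420² = 197136 = 444² → right
(23,30,26): 23²+26² = 1205 > 900 = 30² → acute
(25,14,26): 14²+25² = 821 > 676 = 26² → acute
(109,135,194): 109²+135² = 30106 < 37636 = 194² → obtuse
(34,33,62): 33²+34² = 2245 < 3844 = 62² → obtuse
3 of the 6 are acute.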